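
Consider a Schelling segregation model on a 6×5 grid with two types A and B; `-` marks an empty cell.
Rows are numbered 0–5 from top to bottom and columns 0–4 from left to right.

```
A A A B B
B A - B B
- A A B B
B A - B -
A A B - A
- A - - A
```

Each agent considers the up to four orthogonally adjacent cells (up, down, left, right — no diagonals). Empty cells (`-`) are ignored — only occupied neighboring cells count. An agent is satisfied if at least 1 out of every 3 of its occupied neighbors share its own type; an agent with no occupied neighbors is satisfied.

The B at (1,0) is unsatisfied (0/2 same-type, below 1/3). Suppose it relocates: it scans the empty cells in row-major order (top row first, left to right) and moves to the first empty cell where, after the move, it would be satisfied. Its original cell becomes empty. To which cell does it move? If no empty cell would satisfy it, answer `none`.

(2,0)

Vacating (1,0). Empty cells in order:
  (1,2): 1/4 same-type → still unsatisfied.
  (2,0): 1/2 same-type → satisfied — stop here.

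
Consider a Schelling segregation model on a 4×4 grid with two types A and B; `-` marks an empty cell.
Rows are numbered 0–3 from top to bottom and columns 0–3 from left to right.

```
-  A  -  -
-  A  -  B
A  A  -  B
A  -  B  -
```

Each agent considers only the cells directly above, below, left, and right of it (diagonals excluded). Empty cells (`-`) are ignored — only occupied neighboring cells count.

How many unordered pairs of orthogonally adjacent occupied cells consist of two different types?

Scan each occupied cell's neighbors to the right and below so each pair is counted once.
Row 0: A(0,1)–A(1,1)=  → 0/1 unlike.
Row 1: A(1,1)–A(2,1)= B(1,3)–B(2,3)=  → 0/2 unlike.
Row 2: A(2,0)–A(2,1)= A(2,0)–A(3,0)=  → 0/2 unlike.
Total adjacent occupied pairs: 5; unlike-type pairs: 0.

0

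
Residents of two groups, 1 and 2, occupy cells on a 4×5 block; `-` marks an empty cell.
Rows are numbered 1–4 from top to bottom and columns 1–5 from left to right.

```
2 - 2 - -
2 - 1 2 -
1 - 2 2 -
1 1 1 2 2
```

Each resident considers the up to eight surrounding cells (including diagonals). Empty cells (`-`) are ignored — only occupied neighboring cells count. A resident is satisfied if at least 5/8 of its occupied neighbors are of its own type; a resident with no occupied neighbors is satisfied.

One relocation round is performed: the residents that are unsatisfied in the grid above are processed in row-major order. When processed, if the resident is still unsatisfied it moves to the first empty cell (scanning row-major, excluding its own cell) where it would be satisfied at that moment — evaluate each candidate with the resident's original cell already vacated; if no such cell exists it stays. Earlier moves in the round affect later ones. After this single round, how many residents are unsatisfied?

Initially unsatisfied (in order): (1,3), (2,1), (2,3), (3,3), (4,3).
  (1,3) → (1,2).
  (2,1): now satisfied by earlier moves; stays.
  (2,3) → (3,2).
  (3,3) → (1,3).
  (4,3): no empty cell satisfies it; stays.
Resulting grid:
2 2 2 - -
2 - - 2 -
1 1 - 2 -
1 1 1 2 2
Unsatisfied now: (2,1), (4,3).

2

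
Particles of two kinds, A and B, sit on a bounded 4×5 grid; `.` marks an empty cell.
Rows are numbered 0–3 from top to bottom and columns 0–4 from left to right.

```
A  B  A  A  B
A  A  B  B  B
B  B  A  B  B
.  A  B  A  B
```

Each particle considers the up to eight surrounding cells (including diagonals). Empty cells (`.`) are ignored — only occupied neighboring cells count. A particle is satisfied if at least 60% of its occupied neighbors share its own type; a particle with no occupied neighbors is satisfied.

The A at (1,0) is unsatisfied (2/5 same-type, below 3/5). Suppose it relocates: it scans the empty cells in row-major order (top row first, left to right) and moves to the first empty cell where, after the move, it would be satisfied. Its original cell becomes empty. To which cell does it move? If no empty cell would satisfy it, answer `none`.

Vacating (1,0). Empty cells in order:
  (3,0): 1/3 same-type → still unsatisfied.

none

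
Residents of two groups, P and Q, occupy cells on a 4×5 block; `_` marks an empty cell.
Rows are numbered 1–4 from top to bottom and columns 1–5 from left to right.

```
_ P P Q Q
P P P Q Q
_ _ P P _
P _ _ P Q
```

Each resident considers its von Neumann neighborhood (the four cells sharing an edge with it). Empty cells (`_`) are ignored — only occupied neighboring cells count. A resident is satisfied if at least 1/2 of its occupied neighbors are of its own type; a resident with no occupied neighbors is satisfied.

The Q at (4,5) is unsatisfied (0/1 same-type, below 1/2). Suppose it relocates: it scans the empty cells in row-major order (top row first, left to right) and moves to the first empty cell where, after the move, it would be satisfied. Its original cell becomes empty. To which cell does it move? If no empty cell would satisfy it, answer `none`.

Vacating (4,5). Empty cells in order:
  (1,1): 0/2 same-type → still unsatisfied.
  (3,1): 0/2 same-type → still unsatisfied.
  (3,2): 0/2 same-type → still unsatisfied.
  (3,5): 1/2 same-type → satisfied — stop here.

(3,5)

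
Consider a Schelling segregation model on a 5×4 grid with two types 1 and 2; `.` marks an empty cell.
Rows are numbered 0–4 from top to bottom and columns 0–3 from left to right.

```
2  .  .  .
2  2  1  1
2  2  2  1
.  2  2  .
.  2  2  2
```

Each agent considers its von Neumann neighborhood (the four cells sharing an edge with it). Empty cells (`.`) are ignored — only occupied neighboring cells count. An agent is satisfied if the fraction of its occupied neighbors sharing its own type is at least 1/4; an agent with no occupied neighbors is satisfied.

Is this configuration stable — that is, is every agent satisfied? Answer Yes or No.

(0,0)2 1/1 ok
(1,0)2 3/3 ok
(1,1)2 2/3 ok
(1,2)1 1/3 ok
(1,3)1 2/2 ok
(2,0)2 2/2 ok
(2,1)2 4/4 ok
(2,2)2 2/4 ok
(2,3)1 1/2 ok
(3,1)2 3/3 ok
(3,2)2 3/3 ok
(4,1)2 2/2 ok
(4,2)2 3/3 ok
(4,3)2 1/1 ok
All meet the threshold, so the configuration is stable.

Yes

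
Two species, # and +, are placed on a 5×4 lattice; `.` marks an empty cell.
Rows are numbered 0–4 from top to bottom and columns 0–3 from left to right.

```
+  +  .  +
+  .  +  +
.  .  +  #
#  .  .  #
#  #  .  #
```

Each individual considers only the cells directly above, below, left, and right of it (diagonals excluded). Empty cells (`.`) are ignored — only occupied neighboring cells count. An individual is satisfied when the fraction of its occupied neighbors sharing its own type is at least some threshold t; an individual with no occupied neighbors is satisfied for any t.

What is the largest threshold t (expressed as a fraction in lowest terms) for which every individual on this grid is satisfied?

(0,0)+ 2/2
(0,1)+ 1/1
(0,3)+ 1/1
(1,0)+ 1/1
(1,2)+ 2/2
(1,3)+ 2/3
(2,2)+ 1/2
(2,3)# 1/3
(3,0)# 1/1
(3,3)# 2/2
(4,0)# 2/2
(4,1)# 1/1
(4,3)# 1/1
The smallest same-type fraction is 1/3 at (2,3), which reduces to 1/3. Any threshold above that leaves this individual unsatisfied.

1/3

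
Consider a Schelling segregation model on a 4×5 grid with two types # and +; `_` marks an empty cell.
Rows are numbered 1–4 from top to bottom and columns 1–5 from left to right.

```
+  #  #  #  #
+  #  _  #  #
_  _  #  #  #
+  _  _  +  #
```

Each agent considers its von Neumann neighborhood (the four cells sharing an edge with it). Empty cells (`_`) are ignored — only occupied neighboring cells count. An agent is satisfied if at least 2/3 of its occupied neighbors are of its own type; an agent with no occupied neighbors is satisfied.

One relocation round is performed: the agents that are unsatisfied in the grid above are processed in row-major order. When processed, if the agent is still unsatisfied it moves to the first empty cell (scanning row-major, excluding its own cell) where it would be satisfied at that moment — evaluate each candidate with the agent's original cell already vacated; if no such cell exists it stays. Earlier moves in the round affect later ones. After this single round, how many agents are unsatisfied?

1

Initially unsatisfied (in order): (1,1), (2,1), (2,2), (4,4), (4,5).
  (1,1) → (3,1).
  (2,1) → (4,2).
  (2,2): now satisfied by earlier moves; stays.
  (4,4): no empty cell satisfies it; stays.
  (4,5) → (1,1).
Resulting grid:
# # # # #
_ # _ # #
+ _ # # #
+ + _ + _
Unsatisfied now: (4,4).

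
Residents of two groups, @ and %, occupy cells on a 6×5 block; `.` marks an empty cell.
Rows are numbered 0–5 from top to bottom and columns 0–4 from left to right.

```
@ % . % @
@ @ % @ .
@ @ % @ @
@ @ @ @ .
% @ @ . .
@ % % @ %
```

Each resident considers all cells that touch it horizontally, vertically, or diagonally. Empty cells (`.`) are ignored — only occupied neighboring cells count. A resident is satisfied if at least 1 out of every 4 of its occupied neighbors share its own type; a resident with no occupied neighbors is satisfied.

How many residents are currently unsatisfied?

(0,0)@ 2/3 ✓
(0,1)% 1/4 ✓
(0,3)% 1/3 ✓
(0,4)@ 1/2 ✓
(1,0)@ 4/5 ✓
(1,1)@ 4/7 ✓
(1,2)% 3/7 ✓
(1,3)@ 3/6 ✓
(2,0)@ 5/5 ✓
(2,1)@ 6/8 ✓
(2,2)% 1/8 ✗
(2,3)@ 4/6 ✓
(2,4)@ 3/3 ✓
(3,0)@ 4/5 ✓
(3,1)@ 6/8 ✓
(3,2)@ 6/7 ✓
(3,3)@ 4/5 ✓
(4,0)% 1/5 ✗
(4,1)@ 5/8 ✓
(4,2)@ 5/7 ✓
(5,0)@ 1/3 ✓
(5,1)% 2/5 ✓
(5,2)% 1/4 ✓
(5,3)@ 1/3 ✓
(5,4)% 0/1 ✗
Unsatisfied: (2,2), (4,0), (5,4) — 3 in total.

3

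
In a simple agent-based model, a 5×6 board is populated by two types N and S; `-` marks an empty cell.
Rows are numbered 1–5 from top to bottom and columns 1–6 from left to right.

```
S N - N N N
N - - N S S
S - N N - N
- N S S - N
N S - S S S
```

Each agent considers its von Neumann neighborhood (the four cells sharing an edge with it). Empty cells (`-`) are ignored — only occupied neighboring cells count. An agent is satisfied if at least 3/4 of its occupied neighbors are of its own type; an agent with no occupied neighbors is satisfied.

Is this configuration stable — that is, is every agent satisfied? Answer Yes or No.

(1,1)S 0/2 ✗
(1,2)N 0/1 ✗
(1,4)N 2/2 ✓
(1,5)N 2/3 ✗
(1,6)N 1/2 ✗
(2,1)N 0/2 ✗
(2,4)N 2/3 ✗
(2,5)S 1/3 ✗
(2,6)S 1/3 ✗
(3,1)S 0/1 ✗
(3,3)N 1/2 ✗
(3,4)N 2/3 ✗
(3,6)N 1/2 ✗
(4,2)N 0/2 ✗
(4,3)S 1/3 ✗
(4,4)S 2/3 ✗
(4,6)N 1/2 ✗
(5,1)N 0/1 ✗
(5,2)S 0/2 ✗
(5,4)S 2/2 ✓
(5,5)S 2/2 ✓
(5,6)S 1/2 ✗
For instance (1,1) has only 0/2 same-type neighbors, below 3/4.

No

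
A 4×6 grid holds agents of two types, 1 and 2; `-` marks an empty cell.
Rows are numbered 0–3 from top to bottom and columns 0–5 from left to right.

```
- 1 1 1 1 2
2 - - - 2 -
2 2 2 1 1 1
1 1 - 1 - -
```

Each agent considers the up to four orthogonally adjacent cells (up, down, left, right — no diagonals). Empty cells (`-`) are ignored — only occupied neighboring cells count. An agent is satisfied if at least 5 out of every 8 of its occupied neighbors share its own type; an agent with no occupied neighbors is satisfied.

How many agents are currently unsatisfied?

6

(0,1)1 1/1 ok
(0,2)1 2/2 ok
(0,3)1 2/2 ok
(0,4)1 1/3 unhappy
(0,5)2 0/1 unhappy
(1,0)2 1/1 ok
(1,4)2 0/2 unhappy
(2,0)2 2/3 ok
(2,1)2 2/3 ok
(2,2)2 1/2 unhappy
(2,3)1 2/3 ok
(2,4)1 2/3 ok
(2,5)1 1/1 ok
(3,0)1 1/2 unhappy
(3,1)1 1/2 unhappy
(3,3)1 1/1 ok
Unsatisfied: (0,4), (0,5), (1,4), (2,2), (3,0), (3,1) — 6 in total.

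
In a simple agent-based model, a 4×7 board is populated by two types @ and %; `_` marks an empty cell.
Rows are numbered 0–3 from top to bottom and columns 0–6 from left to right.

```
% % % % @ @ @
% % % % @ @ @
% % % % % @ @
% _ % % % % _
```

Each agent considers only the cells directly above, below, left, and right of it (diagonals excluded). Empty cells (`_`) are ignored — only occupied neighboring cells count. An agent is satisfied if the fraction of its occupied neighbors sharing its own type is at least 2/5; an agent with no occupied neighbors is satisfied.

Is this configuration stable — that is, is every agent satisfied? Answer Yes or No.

(0,0)% 2/2 satisfied
(0,1)% 3/3 satisfied
(0,2)% 3/3 satisfied
(0,3)% 2/3 satisfied
(0,4)@ 2/3 satisfied
(0,5)@ 3/3 satisfied
(0,6)@ 2/2 satisfied
(1,0)% 3/3 satisfied
(1,1)% 4/4 satisfied
(1,2)% 4/4 satisfied
(1,3)% 3/4 satisfied
(1,4)@ 2/4 satisfied
(1,5)@ 4/4 satisfied
(1,6)@ 3/3 satisfied
(2,0)% 3/3 satisfied
(2,1)% 3/3 satisfied
(2,2)% 4/4 satisfied
(2,3)% 4/4 satisfied
(2,4)% 2/4 satisfied
(2,5)@ 2/4 satisfied
(2,6)@ 2/2 satisfied
(3,0)% 1/1 satisfied
(3,2)% 2/2 satisfied
(3,3)% 3/3 satisfied
(3,4)% 3/3 satisfied
(3,5)% 1/2 satisfied
All meet the threshold, so the configuration is stable.

Yes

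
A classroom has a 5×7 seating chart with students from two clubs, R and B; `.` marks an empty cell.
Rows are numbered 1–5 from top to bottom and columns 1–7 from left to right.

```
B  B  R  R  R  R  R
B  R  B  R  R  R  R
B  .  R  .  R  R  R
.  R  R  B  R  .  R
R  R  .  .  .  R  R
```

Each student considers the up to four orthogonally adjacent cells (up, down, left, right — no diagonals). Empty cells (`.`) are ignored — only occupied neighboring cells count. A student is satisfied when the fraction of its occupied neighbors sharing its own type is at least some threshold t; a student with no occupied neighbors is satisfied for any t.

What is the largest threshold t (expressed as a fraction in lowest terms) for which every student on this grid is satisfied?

0/1

Row 1: (1,1)B 2/2 · (1,2)B 1/3 · (1,3)R 1/3 · (1,4)R 3/3 · (1,5)R 3/3 · (1,6)R 3/3 · (1,7)R 2/2
Row 2: (2,1)B 2/3 · (2,2)R 0/3 · (2,3)B 0/4 · (2,4)R 2/3 · (2,5)R 4/4 · (2,6)R 4/4 · (2,7)R 3/3
Row 3: (3,1)B 1/1 · (3,3)R 1/2 · (3,5)R 3/3 · (3,6)R 3/3 · (3,7)R 3/3
Row 4: (4,2)R 2/2 · (4,3)R 2/3 · (4,4)B 0/2 · (4,5)R 1/2 · (4,7)R 2/2
Row 5: (5,1)R 1/1 · (5,2)R 2/2 · (5,6)R 1/1 · (5,7)R 2/2
The smallest same-type fraction is 0/3 at (2,2), which reduces to 0/1. Any threshold above that leaves this student unsatisfied.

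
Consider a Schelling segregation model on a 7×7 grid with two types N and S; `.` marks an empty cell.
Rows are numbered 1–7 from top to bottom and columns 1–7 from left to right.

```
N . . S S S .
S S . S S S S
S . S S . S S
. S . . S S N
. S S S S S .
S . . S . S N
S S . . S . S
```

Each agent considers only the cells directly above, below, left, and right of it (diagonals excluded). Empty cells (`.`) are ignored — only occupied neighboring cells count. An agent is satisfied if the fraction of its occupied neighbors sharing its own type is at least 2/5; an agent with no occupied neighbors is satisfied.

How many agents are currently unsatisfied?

Row 1: (1,1)N 0/1 unhappy · (1,4)S 2/2 ok · (1,5)S 3/3 ok · (1,6)S 2/2 ok
Row 2: (2,1)S 2/3 ok · (2,2)S 1/1 ok · (2,4)S 3/3 ok · (2,5)S 3/3 ok · (2,6)S 4/4 ok · (2,7)S 2/2 ok
Row 3: (3,1)S 1/1 ok · (3,3)S 1/1 ok · (3,4)S 2/2 ok · (3,6)S 3/3 ok · (3,7)S 2/3 ok
Row 4: (4,2)S 1/1 ok · (4,5)S 2/2 ok · (4,6)S 3/4 ok · (4,7)N 0/2 unhappy
Row 5: (5,2)S 2/2 ok · (5,3)S 2/2 ok · (5,4)S 3/3 ok · (5,5)S 3/3 ok · (5,6)S 3/3 ok
Row 6: (6,1)S 1/1 ok · (6,4)S 1/1 ok · (6,6)S 1/2 ok · (6,7)N 0/2 unhappy
Row 7: (7,1)S 2/2 ok · (7,2)S 1/1 ok · (7,5)S 0/0 ok · (7,7)S 0/1 unhappy
Unsatisfied: (1,1), (4,7), (6,7), (7,7) — 4 in total.

4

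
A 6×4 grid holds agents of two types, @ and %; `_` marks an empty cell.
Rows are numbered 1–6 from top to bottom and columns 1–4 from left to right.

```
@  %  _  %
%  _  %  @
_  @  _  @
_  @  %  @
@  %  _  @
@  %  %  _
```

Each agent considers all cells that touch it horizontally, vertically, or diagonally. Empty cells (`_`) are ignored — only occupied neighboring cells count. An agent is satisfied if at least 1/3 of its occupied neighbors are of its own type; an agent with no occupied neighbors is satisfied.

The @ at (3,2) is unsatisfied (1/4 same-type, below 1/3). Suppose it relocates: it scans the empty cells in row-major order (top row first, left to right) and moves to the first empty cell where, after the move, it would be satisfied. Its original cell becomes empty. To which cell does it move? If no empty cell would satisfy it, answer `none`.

(3,1)

Vacating (3,2). Empty cells in order:
  (1,3): 1/4 same-type → still unsatisfied.
  (2,2): 1/4 same-type → still unsatisfied.
  (3,1): 1/2 same-type → satisfied — stop here.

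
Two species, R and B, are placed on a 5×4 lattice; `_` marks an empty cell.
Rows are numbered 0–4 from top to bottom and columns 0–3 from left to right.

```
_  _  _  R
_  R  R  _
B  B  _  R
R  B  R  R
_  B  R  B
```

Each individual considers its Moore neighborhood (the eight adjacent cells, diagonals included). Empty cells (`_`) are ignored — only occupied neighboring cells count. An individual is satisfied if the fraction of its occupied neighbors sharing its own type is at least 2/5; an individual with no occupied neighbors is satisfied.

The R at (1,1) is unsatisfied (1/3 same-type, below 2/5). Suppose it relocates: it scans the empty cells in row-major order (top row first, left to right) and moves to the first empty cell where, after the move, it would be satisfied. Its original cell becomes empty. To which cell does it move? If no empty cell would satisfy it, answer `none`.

(0,0)

Vacating (1,1). Empty cells in order:
  (0,0): 0/0 same-type → satisfied — stop here.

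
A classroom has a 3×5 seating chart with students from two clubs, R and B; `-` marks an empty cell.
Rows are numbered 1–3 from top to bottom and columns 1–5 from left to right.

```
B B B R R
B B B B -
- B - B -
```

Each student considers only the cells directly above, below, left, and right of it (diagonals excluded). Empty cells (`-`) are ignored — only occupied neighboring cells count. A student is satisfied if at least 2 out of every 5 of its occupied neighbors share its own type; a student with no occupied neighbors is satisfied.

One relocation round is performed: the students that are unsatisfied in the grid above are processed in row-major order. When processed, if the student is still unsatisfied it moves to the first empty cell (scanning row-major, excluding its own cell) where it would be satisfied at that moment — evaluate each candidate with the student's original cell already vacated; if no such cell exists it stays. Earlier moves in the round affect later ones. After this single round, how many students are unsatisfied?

Initially unsatisfied (in order): (1,4).
  (1,4) → (2,5).
Resulting grid:
B B B - R
B B B B R
- B - B -
All satisfied now.

0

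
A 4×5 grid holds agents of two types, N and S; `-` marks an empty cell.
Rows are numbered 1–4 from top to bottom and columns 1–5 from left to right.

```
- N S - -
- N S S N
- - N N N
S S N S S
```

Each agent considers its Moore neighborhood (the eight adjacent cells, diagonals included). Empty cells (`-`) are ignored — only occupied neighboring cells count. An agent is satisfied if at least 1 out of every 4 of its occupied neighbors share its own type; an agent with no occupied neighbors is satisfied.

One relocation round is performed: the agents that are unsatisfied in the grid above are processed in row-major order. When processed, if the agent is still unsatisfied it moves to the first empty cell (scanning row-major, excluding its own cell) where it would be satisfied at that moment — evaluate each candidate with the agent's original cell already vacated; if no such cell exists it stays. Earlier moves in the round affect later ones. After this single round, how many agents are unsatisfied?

Initially unsatisfied (in order): (4,4).
  (4,4) → (1,4).
Resulting grid:
- N S S -
- N S S N
- - N N N
S S N - S
Unsatisfied now: (4,5).

1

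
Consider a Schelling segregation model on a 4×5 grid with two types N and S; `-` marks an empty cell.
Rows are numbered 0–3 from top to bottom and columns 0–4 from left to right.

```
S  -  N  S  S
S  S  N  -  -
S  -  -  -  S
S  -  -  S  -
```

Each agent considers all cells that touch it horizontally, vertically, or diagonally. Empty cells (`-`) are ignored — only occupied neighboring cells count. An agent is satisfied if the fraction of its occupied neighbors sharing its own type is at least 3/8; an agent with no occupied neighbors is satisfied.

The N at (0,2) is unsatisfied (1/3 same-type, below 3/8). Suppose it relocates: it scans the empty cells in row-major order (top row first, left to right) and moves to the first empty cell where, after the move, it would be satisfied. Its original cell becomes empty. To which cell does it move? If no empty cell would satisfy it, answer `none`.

none

Vacating (0,2). Empty cells in order:
  (0,1): 1/4 same-type → still unsatisfied.
  (1,3): 1/4 same-type → still unsatisfied.
  (1,4): 0/3 same-type → still unsatisfied.
  (2,1): 1/5 same-type → still unsatisfied.
  (2,2): 1/3 same-type → still unsatisfied.
  (2,3): 1/3 same-type → still unsatisfied.
  (3,1): 0/2 same-type → still unsatisfied.
  (3,2): 0/1 same-type → still unsatisfied.
  (3,4): 0/2 same-type → still unsatisfied.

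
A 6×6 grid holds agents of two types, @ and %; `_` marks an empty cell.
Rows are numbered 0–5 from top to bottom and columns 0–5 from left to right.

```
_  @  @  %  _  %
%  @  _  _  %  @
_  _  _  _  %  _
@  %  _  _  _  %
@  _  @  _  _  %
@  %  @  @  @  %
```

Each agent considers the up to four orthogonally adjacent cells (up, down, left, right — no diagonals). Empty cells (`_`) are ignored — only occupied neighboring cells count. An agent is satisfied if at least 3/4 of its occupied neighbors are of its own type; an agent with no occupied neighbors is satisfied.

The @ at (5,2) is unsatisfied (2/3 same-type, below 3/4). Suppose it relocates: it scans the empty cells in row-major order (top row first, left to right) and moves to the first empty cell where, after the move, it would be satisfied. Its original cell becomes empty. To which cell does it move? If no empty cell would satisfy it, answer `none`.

(1,2)

Vacating (5,2). Empty cells in order:
  (0,0): 1/2 same-type → still unsatisfied.
  (0,4): 0/3 same-type → still unsatisfied.
  (1,2): 2/2 same-type → satisfied — stop here.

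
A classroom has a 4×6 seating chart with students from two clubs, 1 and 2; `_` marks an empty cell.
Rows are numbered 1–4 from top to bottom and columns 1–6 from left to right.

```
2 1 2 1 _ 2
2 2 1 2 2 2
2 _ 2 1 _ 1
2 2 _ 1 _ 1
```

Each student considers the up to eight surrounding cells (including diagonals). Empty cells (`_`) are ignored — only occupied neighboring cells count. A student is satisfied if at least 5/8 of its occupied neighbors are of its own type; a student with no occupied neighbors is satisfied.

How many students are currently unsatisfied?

Row 1: (1,1)2 2/3 satisfied · (1,2)1 1/5 not · (1,3)2 2/5 not · (1,4)1 1/4 not · (1,6)2 2/2 satisfied
Row 2: (2,1)2 3/4 satisfied · (2,2)2 5/7 satisfied · (2,3)1 3/7 not · (2,4)2 3/6 not · (2,5)2 3/6 not · (2,6)2 2/3 satisfied
Row 3: (3,1)2 4/4 satisfied · (3,3)2 3/6 not · (3,4)1 2/5 not · (3,6)1 1/3 not
Row 4: (4,1)2 2/2 satisfied · (4,2)2 3/3 satisfied · (4,4)1 1/2 not · (4,6)1 1/1 satisfied
Unsatisfied: (1,2), (1,3), (1,4), (2,3), (2,4), (2,5), (3,3), (3,4), (3,6), (4,4) — 10 in total.

10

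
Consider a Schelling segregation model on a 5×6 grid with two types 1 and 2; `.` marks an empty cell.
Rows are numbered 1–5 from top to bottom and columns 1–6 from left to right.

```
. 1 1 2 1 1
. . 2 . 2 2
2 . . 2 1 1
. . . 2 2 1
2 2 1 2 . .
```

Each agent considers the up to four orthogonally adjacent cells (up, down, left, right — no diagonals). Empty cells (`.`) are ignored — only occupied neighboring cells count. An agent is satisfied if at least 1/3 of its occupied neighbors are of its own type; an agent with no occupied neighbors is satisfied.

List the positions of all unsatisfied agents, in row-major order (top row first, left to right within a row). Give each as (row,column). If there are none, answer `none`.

(1,2)1 1/1 satisfied
(1,3)1 1/3 satisfied
(1,4)2 0/2 not
(1,5)1 1/3 satisfied
(1,6)1 1/2 satisfied
(2,3)2 0/1 not
(2,5)2 1/3 satisfied
(2,6)2 1/3 satisfied
(3,1)2 0/0 satisfied
(3,4)2 1/2 satisfied
(3,5)1 1/4 not
(3,6)1 2/3 satisfied
(4,4)2 3/3 satisfied
(4,5)2 1/3 satisfied
(4,6)1 1/2 satisfied
(5,1)2 1/1 satisfied
(5,2)2 1/2 satisfied
(5,3)1 0/2 not
(5,4)2 1/2 satisfied

(1,4), (2,3), (3,5), (5,3)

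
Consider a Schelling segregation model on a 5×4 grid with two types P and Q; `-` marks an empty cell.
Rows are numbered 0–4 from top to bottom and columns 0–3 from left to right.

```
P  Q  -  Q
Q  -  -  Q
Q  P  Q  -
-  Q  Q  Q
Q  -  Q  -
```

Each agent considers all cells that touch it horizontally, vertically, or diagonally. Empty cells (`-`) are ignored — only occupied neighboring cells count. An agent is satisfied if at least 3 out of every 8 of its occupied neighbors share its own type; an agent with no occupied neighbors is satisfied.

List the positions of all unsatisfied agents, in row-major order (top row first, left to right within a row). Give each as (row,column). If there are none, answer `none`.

Row 0: (0,0)P 0/2 not · (0,1)Q 1/2 satisfied · (0,3)Q 1/1 satisfied
Row 1: (1,0)Q 2/4 satisfied · (1,3)Q 2/2 satisfied
Row 2: (2,0)Q 2/3 satisfied · (2,1)P 0/5 not · (2,2)Q 4/5 satisfied
Row 3: (3,1)Q 5/6 satisfied · (3,2)Q 4/5 satisfied · (3,3)Q 3/3 satisfied
Row 4: (4,0)Q 1/1 satisfied · (4,2)Q 3/3 satisfied

(0,0), (2,1)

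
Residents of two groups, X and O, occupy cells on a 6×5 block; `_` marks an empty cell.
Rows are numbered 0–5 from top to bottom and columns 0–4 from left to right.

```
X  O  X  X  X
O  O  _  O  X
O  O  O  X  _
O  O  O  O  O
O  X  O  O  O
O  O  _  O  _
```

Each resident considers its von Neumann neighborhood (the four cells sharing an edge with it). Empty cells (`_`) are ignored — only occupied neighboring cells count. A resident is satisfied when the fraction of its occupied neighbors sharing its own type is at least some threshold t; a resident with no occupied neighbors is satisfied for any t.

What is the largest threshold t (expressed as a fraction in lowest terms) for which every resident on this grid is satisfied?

(0,0)X 0/2
(0,1)O 1/3
(0,2)X 1/2
(0,3)X 2/3
(0,4)X 2/2
(1,0)O 2/3
(1,1)O 3/3
(1,3)O 0/3
(1,4)X 1/2
(2,0)O 3/3
(2,1)O 4/4
(2,2)O 2/3
(2,3)X 0/3
(3,0)O 3/3
(3,1)O 3/4
(3,2)O 4/4
(3,3)O 3/4
(3,4)O 2/2
(4,0)O 2/3
(4,1)X 0/4
(4,2)O 2/3
(4,3)O 4/4
(4,4)O 2/2
(5,0)O 2/2
(5,1)O 1/2
(5,3)O 1/1
The smallest same-type fraction is 0/2 at (0,0), which reduces to 0/1. Any threshold above that leaves this resident unsatisfied.

0/1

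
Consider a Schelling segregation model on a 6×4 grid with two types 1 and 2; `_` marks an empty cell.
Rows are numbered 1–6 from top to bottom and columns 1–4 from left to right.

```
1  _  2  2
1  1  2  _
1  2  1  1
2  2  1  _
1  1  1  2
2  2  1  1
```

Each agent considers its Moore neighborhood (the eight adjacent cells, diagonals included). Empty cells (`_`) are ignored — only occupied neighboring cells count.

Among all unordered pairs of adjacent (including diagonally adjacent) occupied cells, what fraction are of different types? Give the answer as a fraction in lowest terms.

Scan each occupied cell's neighbors to the right and below (and the two forward diagonals) so each pair is counted once.
Row 1: 1(1,1)–1(2,1)= 1(1,1)–1(2,2)= 2(1,3)–2(1,4)= 2(1,3)–2(2,3)= 2(1,3)–1(2,2)≠ 2(1,4)–2(2,3)=  → 1/6 unlike.
Row 2: 1(2,1)–1(2,2)= 1(2,1)–1(3,1)= 1(2,1)–2(3,2)≠ 1(2,2)–2(2,3)≠ 1(2,2)–2(3,2)≠ 1(2,2)–1(3,3)= 1(2,2)–1(3,1)= 2(2,3)–1(3,3)≠ 2(2,3)–1(3,4)≠ 2(2,3)–2(3,2)=  → 5/10 unlike.
Row 3: 1(3,1)–2(3,2)≠ 1(3,1)–2(4,1)≠ 1(3,1)–2(4,2)≠ 2(3,2)–1(3,3)≠ 2(3,2)–2(4,2)= 2(3,2)–1(4,3)≠ 2(3,2)–2(4,1)= 1(3,3)–1(3,4)= 1(3,3)–1(4,3)= 1(3,3)–2(4,2)≠ 1(3,4)–1(4,3)=  → 6/11 unlike.
Row 4: 2(4,1)–2(4,2)= 2(4,1)–1(5,1)≠ 2(4,1)–1(5,2)≠ 2(4,2)–1(4,3)≠ 2(4,2)–1(5,2)≠ 2(4,2)–1(5,3)≠ 2(4,2)–1(5,1)≠ 1(4,3)–1(5,3)= 1(4,3)–2(5,4)≠ 1(4,3)–1(5,2)=  → 7/10 unlike.
Row 5: 1(5,1)–1(5,2)= 1(5,1)–2(6,1)≠ 1(5,1)–2(6,2)≠ 1(5,2)–1(5,3)= 1(5,2)–2(6,2)≠ 1(5,2)–1(6,3)= 1(5,2)–2(6,1)≠ 1(5,3)–2(5,4)≠ 1(5,3)–1(6,3)= 1(5,3)–1(6,4)= 1(5,3)–2(6,2)≠ 2(5,4)–1(6,4)≠ 2(5,4)–1(6,3)≠  → 8/13 unlike.
Row 6: 2(6,1)–2(6,2)= 2(6,2)–1(6,3)≠ 1(6,3)–1(6,4)=  → 1/3 unlike.
Total adjacent occupied pairs: 53; unlike-type pairs: 28.
28/53 is already in lowest terms.

28/53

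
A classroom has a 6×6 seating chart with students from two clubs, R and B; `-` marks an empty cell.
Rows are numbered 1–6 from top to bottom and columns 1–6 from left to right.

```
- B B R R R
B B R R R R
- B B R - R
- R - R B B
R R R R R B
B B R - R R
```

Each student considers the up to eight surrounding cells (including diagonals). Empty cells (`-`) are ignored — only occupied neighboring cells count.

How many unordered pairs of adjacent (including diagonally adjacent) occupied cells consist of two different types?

Scan each occupied cell's neighbors to the right and below (and the two forward diagonals) so each pair is counted once.
From row 1: 4 unlike of 18 pairs (running 4/18).
From row 2: 4 unlike of 16 pairs (running 8/34).
From row 3: 7 unlike of 9 pairs (running 15/43).
From row 4: 4 unlike of 13 pairs (running 19/56).
From row 5: 8 unlike of 18 pairs (running 27/74).
From row 6: 1 unlike of 3 pairs (running 28/77).
Total adjacent occupied pairs: 77; unlike-type pairs: 28.

28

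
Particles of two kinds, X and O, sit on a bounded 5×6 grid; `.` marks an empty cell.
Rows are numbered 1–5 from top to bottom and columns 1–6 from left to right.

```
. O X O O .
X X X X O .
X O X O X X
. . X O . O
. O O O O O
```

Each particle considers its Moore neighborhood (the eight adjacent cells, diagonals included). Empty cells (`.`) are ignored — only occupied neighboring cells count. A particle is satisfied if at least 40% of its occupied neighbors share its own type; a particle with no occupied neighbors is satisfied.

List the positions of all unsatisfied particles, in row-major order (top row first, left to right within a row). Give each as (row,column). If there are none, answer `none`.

(1,2)O 0/4 not
(1,3)X 3/5 satisfied
(1,4)O 2/5 satisfied
(1,5)O 2/3 satisfied
(2,1)X 2/4 satisfied
(2,2)X 5/7 satisfied
(2,3)X 4/8 satisfied
(2,4)X 4/8 satisfied
(2,5)O 3/6 satisfied
(3,1)X 2/3 satisfied
(3,2)O 0/6 not
(3,3)X 4/7 satisfied
(3,4)O 2/7 not
(3,5)X 2/6 not
(3,6)X 1/3 not
(4,3)X 1/7 not
(4,4)O 4/7 satisfied
(4,6)O 2/4 satisfied
(5,2)O 1/2 satisfied
(5,3)O 3/4 satisfied
(5,4)O 3/4 satisfied
(5,5)O 4/4 satisfied
(5,6)O 2/2 satisfied

(1,2), (3,2), (3,4), (3,5), (3,6), (4,3)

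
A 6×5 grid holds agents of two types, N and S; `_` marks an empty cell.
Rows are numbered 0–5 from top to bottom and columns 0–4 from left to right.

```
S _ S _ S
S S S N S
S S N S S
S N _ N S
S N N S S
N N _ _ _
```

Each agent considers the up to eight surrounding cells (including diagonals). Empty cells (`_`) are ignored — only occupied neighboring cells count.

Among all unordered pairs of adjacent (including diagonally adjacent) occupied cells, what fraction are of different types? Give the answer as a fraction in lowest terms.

Scan each occupied cell's neighbors to the right and below (and the two forward diagonals) so each pair is counted once.
From row 0: 2 unlike of 7 pairs (running 2/7).
From row 1: 6 unlike of 17 pairs (running 8/24).
From row 2: 6 unlike of 14 pairs (running 14/38).
From row 3: 6 unlike of 12 pairs (running 20/50).
From row 4: 4 unlike of 9 pairs (running 24/59).
From row 5: 0 unlike of 1 pairs (running 24/60).
Total adjacent occupied pairs: 60; unlike-type pairs: 24.
24/60 reduces to 2/5.

2/5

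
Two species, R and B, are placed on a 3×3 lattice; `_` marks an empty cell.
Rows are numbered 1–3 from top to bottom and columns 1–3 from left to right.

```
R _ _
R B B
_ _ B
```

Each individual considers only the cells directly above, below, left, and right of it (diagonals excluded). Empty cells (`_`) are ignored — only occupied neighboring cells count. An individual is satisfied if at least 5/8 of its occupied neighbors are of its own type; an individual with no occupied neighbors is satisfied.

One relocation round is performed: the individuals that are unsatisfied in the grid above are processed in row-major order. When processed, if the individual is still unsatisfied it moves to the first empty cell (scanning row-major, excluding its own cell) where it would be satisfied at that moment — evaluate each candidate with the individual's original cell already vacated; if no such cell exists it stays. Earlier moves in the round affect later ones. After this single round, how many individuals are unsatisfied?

0

Initially unsatisfied (in order): (2,1), (2,2).
  (2,1) → (3,1).
  (2,2): now satisfied by earlier moves; stays.
Resulting grid:
R _ _
_ B B
R _ B
All satisfied now.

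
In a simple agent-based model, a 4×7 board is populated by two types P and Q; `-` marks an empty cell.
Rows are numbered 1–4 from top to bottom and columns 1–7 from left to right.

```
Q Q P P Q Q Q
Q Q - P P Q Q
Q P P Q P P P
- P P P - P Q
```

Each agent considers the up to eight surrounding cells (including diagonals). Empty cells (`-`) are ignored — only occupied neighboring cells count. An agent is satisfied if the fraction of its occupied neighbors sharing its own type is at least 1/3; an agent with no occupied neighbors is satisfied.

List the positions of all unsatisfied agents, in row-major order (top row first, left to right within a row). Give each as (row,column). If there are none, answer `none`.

(3,4), (4,7)

Row 1: (1,1)Q 3/3 satisfied · (1,2)Q 3/4 satisfied · (1,3)P 2/4 satisfied · (1,4)P 3/4 satisfied · (1,5)Q 2/5 satisfied · (1,6)Q 4/5 satisfied · (1,7)Q 3/3 satisfied
Row 2: (2,1)Q 4/5 satisfied · (2,2)Q 4/7 satisfied · (2,4)P 5/7 satisfied · (2,5)P 4/8 satisfied · (2,6)Q 4/8 satisfied · (2,7)Q 3/5 satisfied
Row 3: (3,1)Q 2/4 satisfied · (3,2)P 3/6 satisfied · (3,3)P 5/7 satisfied · (3,4)Q 0/6 not · (3,5)P 5/7 satisfied · (3,6)P 4/7 satisfied · (3,7)P 2/5 satisfied
Row 4: (4,2)P 3/4 satisfied · (4,3)P 4/5 satisfied · (4,4)P 3/4 satisfied · (4,6)P 3/4 satisfied · (4,7)Q 0/3 not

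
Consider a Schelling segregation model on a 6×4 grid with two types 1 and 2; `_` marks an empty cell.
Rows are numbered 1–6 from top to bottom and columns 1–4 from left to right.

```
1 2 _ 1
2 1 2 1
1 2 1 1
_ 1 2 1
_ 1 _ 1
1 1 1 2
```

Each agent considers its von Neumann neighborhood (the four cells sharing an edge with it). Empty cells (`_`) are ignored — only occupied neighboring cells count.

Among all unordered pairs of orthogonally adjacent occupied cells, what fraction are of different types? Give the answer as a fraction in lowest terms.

Scan each occupied cell's neighbors to the right and below so each pair is counted once.
Row 1: 1(1,1)–2(1,2)≠ 1(1,1)–2(2,1)≠ 2(1,2)–1(2,2)≠ 1(1,4)–1(2,4)=  → 3/4 unlike.
Row 2: 2(2,1)–1(2,2)≠ 2(2,1)–1(3,1)≠ 1(2,2)–2(2,3)≠ 1(2,2)–2(3,2)≠ 2(2,3)–1(2,4)≠ 2(2,3)–1(3,3)≠ 1(2,4)–1(3,4)=  → 6/7 unlike.
Row 3: 1(3,1)–2(3,2)≠ 2(3,2)–1(3,3)≠ 2(3,2)–1(4,2)≠ 1(3,3)–1(3,4)= 1(3,3)–2(4,3)≠ 1(3,4)–1(4,4)=  → 4/6 unlike.
Row 4: 1(4,2)–2(4,3)≠ 1(4,2)–1(5,2)= 2(4,3)–1(4,4)≠ 1(4,4)–1(5,4)=  → 2/4 unlike.
Row 5: 1(5,2)–1(6,2)= 1(5,4)–2(6,4)≠  → 1/2 unlike.
Row 6: 1(6,1)–1(6,2)= 1(6,2)–1(6,3)= 1(6,3)–2(6,4)≠  → 1/3 unlike.
Total adjacent occupied pairs: 26; unlike-type pairs: 17.
17/26 is already in lowest terms.

17/26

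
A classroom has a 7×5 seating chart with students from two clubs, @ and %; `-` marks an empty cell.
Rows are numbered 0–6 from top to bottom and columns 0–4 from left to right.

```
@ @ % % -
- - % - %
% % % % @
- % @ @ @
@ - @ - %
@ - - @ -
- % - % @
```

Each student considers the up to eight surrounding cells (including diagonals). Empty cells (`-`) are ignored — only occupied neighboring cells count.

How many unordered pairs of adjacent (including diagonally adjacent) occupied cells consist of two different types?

Scan each occupied cell's neighbors to the right and below (and the two forward diagonals) so each pair is counted once.
Row 0: @(0,0)–@(0,1)= @(0,1)–%(0,2)≠ @(0,1)–%(1,2)≠ %(0,2)–%(0,3)= %(0,2)–%(1,2)= %(0,3)–%(1,4)= %(0,3)–%(1,2)=  → 2/7 unlike.
Row 1: %(1,2)–%(2,2)= %(1,2)–%(2,3)= %(1,2)–%(2,1)= %(1,4)–@(2,4)≠ %(1,4)–%(2,3)=  → 1/5 unlike.
Row 2: %(2,0)–%(2,1)= %(2,0)–%(3,1)= %(2,1)–%(2,2)= %(2,1)–%(3,1)= %(2,1)–@(3,2)≠ %(2,2)–%(2,3)= %(2,2)–@(3,2)≠ %(2,2)–@(3,3)≠ %(2,2)–%(3,1)= %(2,3)–@(2,4)≠ %(2,3)–@(3,3)≠ %(2,3)–@(3,4)≠ %(2,3)–@(3,2)≠ @(2,4)–@(3,4)= @(2,4)–@(3,3)=  → 7/15 unlike.
Row 3: %(3,1)–@(3,2)≠ %(3,1)–@(4,2)≠ %(3,1)–@(4,0)≠ @(3,2)–@(3,3)= @(3,2)–@(4,2)= @(3,3)–@(3,4)= @(3,3)–%(4,4)≠ @(3,3)–@(4,2)= @(3,4)–%(4,4)≠  → 5/9 unlike.
Row 4: @(4,0)–@(5,0)= @(4,2)–@(5,3)= %(4,4)–@(5,3)≠  → 1/3 unlike.
Row 5: @(5,0)–%(6,1)≠ @(5,3)–%(6,3)≠ @(5,3)–@(6,4)=  → 2/3 unlike.
Row 6: %(6,3)–@(6,4)≠  → 1/1 unlike.
Total adjacent occupied pairs: 43; unlike-type pairs: 19.

19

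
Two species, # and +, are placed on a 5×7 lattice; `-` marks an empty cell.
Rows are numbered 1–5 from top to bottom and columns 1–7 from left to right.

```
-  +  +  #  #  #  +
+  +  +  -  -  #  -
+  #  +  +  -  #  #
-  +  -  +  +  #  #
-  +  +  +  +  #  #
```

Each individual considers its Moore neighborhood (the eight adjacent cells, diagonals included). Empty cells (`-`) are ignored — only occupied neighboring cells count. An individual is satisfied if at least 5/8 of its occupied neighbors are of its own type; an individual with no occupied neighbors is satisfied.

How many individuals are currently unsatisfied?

Row 1: (1,2)+ 4/4 satisfied · (1,3)+ 3/4 satisfied · (1,4)# 1/3 not · (1,5)# 3/3 satisfied · (1,6)# 2/3 satisfied · (1,7)+ 0/2 not
Row 2: (2,1)+ 3/4 satisfied · (2,2)+ 6/7 satisfied · (2,3)+ 5/7 satisfied · (2,6)# 4/5 satisfied
Row 3: (3,1)+ 3/4 satisfied · (3,2)# 0/6 not · (3,3)+ 5/6 satisfied · (3,4)+ 4/4 satisfied · (3,6)# 4/5 satisfied · (3,7)# 4/4 satisfied
Row 4: (4,2)+ 4/5 satisfied · (4,4)+ 6/6 satisfied · (4,5)+ 4/7 not · (4,6)# 5/7 satisfied · (4,7)# 5/5 satisfied
Row 5: (5,2)+ 2/2 satisfied · (5,3)+ 4/4 satisfied · (5,4)+ 4/4 satisfied · (5,5)+ 3/5 not · (5,6)# 3/5 not · (5,7)# 3/3 satisfied
Unsatisfied: (1,4), (1,7), (3,2), (4,5), (5,5), (5,6) — 6 in total.

6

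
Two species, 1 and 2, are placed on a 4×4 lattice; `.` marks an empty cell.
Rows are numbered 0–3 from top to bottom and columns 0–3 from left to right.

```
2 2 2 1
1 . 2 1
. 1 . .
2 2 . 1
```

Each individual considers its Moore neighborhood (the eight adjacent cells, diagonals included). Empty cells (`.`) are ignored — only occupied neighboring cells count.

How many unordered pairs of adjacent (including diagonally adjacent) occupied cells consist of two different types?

Scan each occupied cell's neighbors to the right and below (and the two forward diagonals) so each pair is counted once.
Row 0: 2(0,0)–2(0,1)= 2(0,0)–1(1,0)≠ 2(0,1)–2(0,2)= 2(0,1)–2(1,2)= 2(0,1)–1(1,0)≠ 2(0,2)–1(0,3)≠ 2(0,2)–2(1,2)= 2(0,2)–1(1,3)≠ 1(0,3)–1(1,3)= 1(0,3)–2(1,2)≠  → 5/10 unlike.
Row 1: 1(1,0)–1(2,1)= 2(1,2)–1(1,3)≠ 2(1,2)–1(2,1)≠  → 2/3 unlike.
Row 2: 1(2,1)–2(3,1)≠ 1(2,1)–2(3,0)≠  → 2/2 unlike.
Row 3: 2(3,0)–2(3,1)=  → 0/1 unlike.
Total adjacent occupied pairs: 16; unlike-type pairs: 9.

9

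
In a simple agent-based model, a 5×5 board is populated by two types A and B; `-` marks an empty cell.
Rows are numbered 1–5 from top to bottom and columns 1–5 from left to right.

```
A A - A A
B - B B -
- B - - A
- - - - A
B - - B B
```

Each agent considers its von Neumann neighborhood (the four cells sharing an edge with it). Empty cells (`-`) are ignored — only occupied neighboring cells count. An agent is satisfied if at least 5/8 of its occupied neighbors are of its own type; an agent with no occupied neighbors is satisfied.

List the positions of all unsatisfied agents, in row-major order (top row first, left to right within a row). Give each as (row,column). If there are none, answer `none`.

(1,1)A 1/2 not
(1,2)A 1/1 satisfied
(1,4)A 1/2 not
(1,5)A 1/1 satisfied
(2,1)B 0/1 not
(2,3)B 1/1 satisfied
(2,4)B 1/2 not
(3,2)B 0/0 satisfied
(3,5)A 1/1 satisfied
(4,5)A 1/2 not
(5,1)B 0/0 satisfied
(5,4)B 1/1 satisfied
(5,5)B 1/2 not

(1,1), (1,4), (2,1), (2,4), (4,5), (5,5)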